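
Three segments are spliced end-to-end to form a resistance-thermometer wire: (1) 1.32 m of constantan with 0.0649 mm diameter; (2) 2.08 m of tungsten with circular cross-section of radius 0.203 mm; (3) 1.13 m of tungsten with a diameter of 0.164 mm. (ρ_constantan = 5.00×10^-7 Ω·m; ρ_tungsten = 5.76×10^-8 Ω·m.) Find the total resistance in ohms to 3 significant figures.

204 Ω

Seg 1: A = π(d/2)² = π(3.2450e-05 m)² = 3.308e-09 m²
R_1 = (5.00×10^-7)(1.32)/(3.308e-09) = 199.5 Ω
Seg 2: A = πr² = π(2.0300e-04 m)² = 1.295e-07 m²
R_2 = (5.76×10^-8)(2.08)/(1.295e-07) = 0.9254 Ω
Seg 3: A = π(d/2)² = π(8.2000e-05 m)² = 2.112e-08 m²
R_3 = (5.76×10^-8)(1.13)/(2.112e-08) = 3.081 Ω
R_total = R_1 + R_2 + R_3 = 204 Ω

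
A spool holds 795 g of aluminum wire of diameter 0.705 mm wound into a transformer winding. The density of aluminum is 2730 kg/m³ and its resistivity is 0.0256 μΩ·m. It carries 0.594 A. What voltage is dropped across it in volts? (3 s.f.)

29.1 V

ρ = 0.0256 μΩ·m = 2.56×10^-8 Ω·m
A = π(d/2)² = π(3.5250e-04 m)² = 3.9036e-07 m²
L = m/(density·A) = 0.795/(2730×3.9036e-07) = 746 m
R = ρL/A = (2.56×10^-8)(746)/(3.9036e-07) = 48.92 Ω
V = IR = 0.594 × 48.92 = 29.1 V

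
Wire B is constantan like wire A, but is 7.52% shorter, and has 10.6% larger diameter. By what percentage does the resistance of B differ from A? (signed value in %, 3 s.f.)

-24.4%

R ∝ L/d², so R_B/R_A = (1 − 7.52/100) × (1 + 10.6/100)⁻²
= 0.9248 × 0.8175 = 0.756
(R_B − R_A)/R_A = 0.756 − 1 = -24.4%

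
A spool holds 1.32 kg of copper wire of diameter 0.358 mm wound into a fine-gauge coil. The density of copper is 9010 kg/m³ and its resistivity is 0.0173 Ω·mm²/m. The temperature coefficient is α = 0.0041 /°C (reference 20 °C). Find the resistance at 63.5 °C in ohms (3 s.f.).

ρ = 0.0173 Ω·mm²/m = 1.73×10^-8 Ω·m
A = π(d/2)² = π(1.7900e-04 m)² = 1.0066e-07 m²
L = m/(density·A) = 1.32/(9010×1.0066e-07) = 1455 m
R = ρL/A = (1.73×10^-8)(1455)/(1.0066e-07) = 250.1 Ω
R(63.5 °C) = 250.1 × (1 + 0.0041×43.5) = 295 Ω

295 Ω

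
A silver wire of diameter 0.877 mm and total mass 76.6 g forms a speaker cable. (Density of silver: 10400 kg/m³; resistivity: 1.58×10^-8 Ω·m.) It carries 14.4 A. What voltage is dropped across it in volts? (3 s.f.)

A = π(d/2)² = π(4.3850e-04 m)² = 6.0407e-07 m²
L = m/(density·A) = 0.0766/(10400×6.0407e-07) = 12.19 m
R = ρL/A = (1.58×10^-8)(12.19)/(6.0407e-07) = 0.3189 Ω
V = IR = 14.4 × 0.3189 = 4.59 V

4.59 V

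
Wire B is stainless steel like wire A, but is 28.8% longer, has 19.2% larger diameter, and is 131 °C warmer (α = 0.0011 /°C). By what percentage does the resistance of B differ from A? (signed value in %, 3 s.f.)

3.71%

R ∝ ρL/d² with ρ ∝ (1+αΔT), so R_B/R_A = (1 + 28.8/100) × (1 + 19.2/100)⁻² × (1 + 0.0011×131)
= 1.288 × 0.7038 × 1.144 = 1.037
(R_B − R_A)/R_A = 1.037 − 1 = 3.71%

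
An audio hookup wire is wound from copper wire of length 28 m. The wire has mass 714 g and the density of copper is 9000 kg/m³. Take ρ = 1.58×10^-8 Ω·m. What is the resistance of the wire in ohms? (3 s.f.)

A = m/(density·L) = 0.714/(9000×28) = 2.8333e-06 m²
R = ρL/A = (1.58×10^-8)(28)/(2.8333e-06) = 0.156 Ω

0.156 Ω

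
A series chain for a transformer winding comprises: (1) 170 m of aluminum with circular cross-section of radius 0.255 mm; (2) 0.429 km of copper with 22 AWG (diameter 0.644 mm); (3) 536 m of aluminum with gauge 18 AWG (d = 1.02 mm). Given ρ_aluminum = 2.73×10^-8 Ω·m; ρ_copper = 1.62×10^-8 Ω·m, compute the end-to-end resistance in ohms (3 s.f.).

62.0 Ω

Seg 1: A = πr² = π(2.5500e-04 m)² = 2.043e-07 m²
R_1 = (2.73×10^-8)(170)/(2.043e-07) = 22.72 Ω
Seg 2: A = π(0.644/2 mm)² = π(3.2200e-04 m)² = 3.257e-07 m²
R_2 = (1.62×10^-8)(429)/(3.257e-07) = 21.34 Ω
Seg 3: A = π(1.02/2 mm)² = π(5.1000e-04 m)² = 8.171e-07 m²
R_3 = (2.73×10^-8)(536)/(8.171e-07) = 17.91 Ω
R_total = R_1 + R_2 + R_3 = 62.0 Ω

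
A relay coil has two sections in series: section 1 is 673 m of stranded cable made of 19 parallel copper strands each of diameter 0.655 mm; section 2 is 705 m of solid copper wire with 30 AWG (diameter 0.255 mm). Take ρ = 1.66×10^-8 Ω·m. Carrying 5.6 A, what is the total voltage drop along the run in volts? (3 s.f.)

Section 1: A_strand = π(3.2750e-04)² = 3.370e-07 m²; R₁ = ρL/(N·A_s) = (1.66×10^-8)(673)/(19×3.370e-07) = 1.745 Ω
Section 2: A = π(0.255/2 mm)² = π(1.2750e-04 m)² = 5.107e-08 m²
R₂ = (1.66×10^-8)(705)/(5.107e-08) = 229.2 Ω
R = R₁ + R₂ = 230.9 Ω
V = IR = 5.6 × 230.9 = 1290 V

1290 V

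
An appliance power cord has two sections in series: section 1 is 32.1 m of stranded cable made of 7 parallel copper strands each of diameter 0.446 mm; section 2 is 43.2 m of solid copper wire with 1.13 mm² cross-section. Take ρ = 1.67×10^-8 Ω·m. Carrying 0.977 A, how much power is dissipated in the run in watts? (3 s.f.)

1.08 W

Section 1: A_strand = π(2.2300e-04)² = 1.562e-07 m²; R₁ = ρL/(N·A_s) = (1.67×10^-8)(32.1)/(7×1.562e-07) = 0.4902 Ω
Section 2: A = 1.13 mm² = 1.130e-06 m²
R₂ = (1.67×10^-8)(43.2)/(1.130e-06) = 0.6384 Ω
R = R₁ + R₂ = 1.129 Ω
P = I²R = (0.977)² × 1.129 = 1.08 W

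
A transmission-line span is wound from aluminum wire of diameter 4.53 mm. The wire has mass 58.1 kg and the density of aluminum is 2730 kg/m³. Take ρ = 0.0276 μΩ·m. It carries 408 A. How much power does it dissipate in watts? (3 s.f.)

3.76×10^5 W

ρ = 0.0276 μΩ·m = 2.76×10^-8 Ω·m
A = π(d/2)² = π(2.2650e-03 m)² = 1.6117e-05 m²
L = m/(density·A) = 58.1/(2730×1.6117e-05) = 1320 m
R = ρL/A = (2.76×10^-8)(1320)/(1.6117e-05) = 2.261 Ω
P = I²R = (408)² × 2.261 = 3.76×10^5 W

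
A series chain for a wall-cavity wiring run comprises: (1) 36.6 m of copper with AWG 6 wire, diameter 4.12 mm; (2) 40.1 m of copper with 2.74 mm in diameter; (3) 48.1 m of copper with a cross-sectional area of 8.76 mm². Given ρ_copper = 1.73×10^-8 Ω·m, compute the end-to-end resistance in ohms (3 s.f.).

Seg 1: A = π(4.12/2 mm)² = π(2.0600e-03 m)² = 1.333e-05 m²
R_1 = (1.73×10^-8)(36.6)/(1.333e-05) = 0.04749 Ω
Seg 2: A = π(d/2)² = π(1.3700e-03 m)² = 5.896e-06 m²
R_2 = (1.73×10^-8)(40.1)/(5.896e-06) = 0.1177 Ω
Seg 3: A = 8.76 mm² = 8.760e-06 m²
R_3 = (1.73×10^-8)(48.1)/(8.760e-06) = 0.09499 Ω
R_total = R_1 + R_2 + R_3 = 0.260 Ω

0.260 Ω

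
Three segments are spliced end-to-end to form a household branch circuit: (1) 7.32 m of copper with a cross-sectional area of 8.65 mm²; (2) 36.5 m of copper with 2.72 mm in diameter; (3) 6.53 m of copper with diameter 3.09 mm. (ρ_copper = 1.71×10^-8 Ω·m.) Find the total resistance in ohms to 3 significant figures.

0.137 Ω

Seg 1: A = 8.65 mm² = 8.650e-06 m²
R_1 = (1.71×10^-8)(7.32)/(8.650e-06) = 0.01447 Ω
Seg 2: A = π(d/2)² = π(1.3600e-03 m)² = 5.811e-06 m²
R_2 = (1.71×10^-8)(36.5)/(5.811e-06) = 0.1074 Ω
Seg 3: A = π(d/2)² = π(1.5450e-03 m)² = 7.499e-06 m²
R_3 = (1.71×10^-8)(6.53)/(7.499e-06) = 0.01489 Ω
R_total = R_1 + R_2 + R_3 = 0.137 Ω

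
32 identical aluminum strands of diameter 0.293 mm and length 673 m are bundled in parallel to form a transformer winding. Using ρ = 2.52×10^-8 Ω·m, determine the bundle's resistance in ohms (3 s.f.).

A_strand = π(1.4650e-04 m)² = 6.743e-08 m²
R_strand = ρL/A = (2.52×10^-8)(673)/(6.743e-08) = 251.5 Ω
R_total = R_strand/N = 251.5/32 = 7.86 Ω

7.86 Ω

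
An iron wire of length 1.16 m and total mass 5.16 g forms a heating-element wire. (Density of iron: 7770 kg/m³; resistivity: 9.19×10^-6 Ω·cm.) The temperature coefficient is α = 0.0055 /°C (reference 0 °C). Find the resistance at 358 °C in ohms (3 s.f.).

0.553 Ω

ρ = 9.19×10^-6 Ω·cm = 9.19×10^-8 Ω·m
A = m/(density·L) = 0.00516/(7770×1.16) = 5.7249e-07 m²
R = ρL/A = (9.19×10^-8)(1.16)/(5.7249e-07) = 0.1862 Ω
R(358 °C) = 0.1862 × (1 + 0.0055×358) = 0.553 Ω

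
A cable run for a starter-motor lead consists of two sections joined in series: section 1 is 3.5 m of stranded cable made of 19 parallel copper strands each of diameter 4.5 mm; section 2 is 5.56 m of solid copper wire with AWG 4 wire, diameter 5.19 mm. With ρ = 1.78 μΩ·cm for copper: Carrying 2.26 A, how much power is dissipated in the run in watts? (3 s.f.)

0.0249 W

ρ = 1.78 μΩ·cm = 1.78×10^-8 Ω·m
Section 1: A_strand = π(2.2500e-03)² = 1.590e-05 m²; R₁ = ρL/(N·A_s) = (1.78×10^-8)(3.5)/(19×1.590e-05) = 2.062×10^-4 Ω
Section 2: A = π(5.19/2 mm)² = π(2.5950e-03 m)² = 2.116e-05 m²
R₂ = (1.78×10^-8)(5.56)/(2.116e-05) = 0.004678 Ω
R = R₁ + R₂ = 0.004884 Ω
P = I²R = (2.26)² × 0.004884 = 0.0249 W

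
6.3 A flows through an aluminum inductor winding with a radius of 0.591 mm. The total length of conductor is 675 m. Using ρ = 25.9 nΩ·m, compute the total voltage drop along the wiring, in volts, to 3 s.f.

ρ = 25.9 nΩ·m = 2.59×10^-8 Ω·m
A = πr² = π(5.9100e-04 m)² = 1.097e-06 m²
R = ρL/A = (2.59×10^-8)(675)/(1.097e-06) = 15.93 Ω
V = IR = 6.3 × 15.93 = 100 V

100 V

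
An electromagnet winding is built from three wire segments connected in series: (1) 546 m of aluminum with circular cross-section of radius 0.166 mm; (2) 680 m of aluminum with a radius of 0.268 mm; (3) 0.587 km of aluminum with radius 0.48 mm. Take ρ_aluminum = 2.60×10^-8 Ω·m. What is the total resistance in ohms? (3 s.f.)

263 Ω

Seg 1: A = πr² = π(1.6600e-04 m)² = 8.657e-08 m²
R_1 = (2.60×10^-8)(546)/(8.657e-08) = 164 Ω
Seg 2: A = πr² = π(2.6800e-04 m)² = 2.256e-07 m²
R_2 = (2.60×10^-8)(680)/(2.256e-07) = 78.35 Ω
Seg 3: A = πr² = π(4.8000e-04 m)² = 7.238e-07 m²
R_3 = (2.60×10^-8)(587)/(7.238e-07) = 21.09 Ω
R_total = R_1 + R_2 + R_3 = 263 Ω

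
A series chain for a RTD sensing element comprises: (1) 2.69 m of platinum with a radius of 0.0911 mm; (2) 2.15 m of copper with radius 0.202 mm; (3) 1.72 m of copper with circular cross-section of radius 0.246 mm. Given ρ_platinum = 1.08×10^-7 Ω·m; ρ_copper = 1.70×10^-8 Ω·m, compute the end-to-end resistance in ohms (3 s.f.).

11.6 Ω

Seg 1: A = πr² = π(9.1100e-05 m)² = 2.607e-08 m²
R_1 = (1.08×10^-7)(2.69)/(2.607e-08) = 11.14 Ω
Seg 2: A = πr² = π(2.0200e-04 m)² = 1.282e-07 m²
R_2 = (1.70×10^-8)(2.15)/(1.282e-07) = 0.2851 Ω
Seg 3: A = πr² = π(2.4600e-04 m)² = 1.901e-07 m²
R_3 = (1.70×10^-8)(1.72)/(1.901e-07) = 0.1538 Ω
R_total = R_1 + R_2 + R_3 = 11.6 Ω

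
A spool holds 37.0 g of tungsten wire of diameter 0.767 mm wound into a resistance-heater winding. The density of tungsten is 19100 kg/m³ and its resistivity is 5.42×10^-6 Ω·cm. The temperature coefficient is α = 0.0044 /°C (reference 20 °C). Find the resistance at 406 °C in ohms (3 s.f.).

1.33 Ω

ρ = 5.42×10^-6 Ω·cm = 5.42×10^-8 Ω·m
A = π(d/2)² = π(3.8350e-04 m)² = 4.6204e-07 m²
L = m/(density·A) = 0.037/(19100×4.6204e-07) = 4.193 m
R = ρL/A = (5.42×10^-8)(4.193)/(4.6204e-07) = 0.4918 Ω
R(406 °C) = 0.4918 × (1 + 0.0044×386) = 1.33 Ω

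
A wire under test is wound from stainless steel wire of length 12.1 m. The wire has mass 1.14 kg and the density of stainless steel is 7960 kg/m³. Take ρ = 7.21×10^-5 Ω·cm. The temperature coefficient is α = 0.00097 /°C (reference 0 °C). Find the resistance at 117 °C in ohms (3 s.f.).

ρ = 7.21×10^-5 Ω·cm = 7.21×10^-7 Ω·m
A = m/(density·L) = 1.14/(7960×12.1) = 1.1836e-05 m²
R = ρL/A = (7.21×10^-7)(12.1)/(1.1836e-05) = 0.7371 Ω
R(117 °C) = 0.7371 × (1 + 0.00097×117) = 0.821 Ω

0.821 Ω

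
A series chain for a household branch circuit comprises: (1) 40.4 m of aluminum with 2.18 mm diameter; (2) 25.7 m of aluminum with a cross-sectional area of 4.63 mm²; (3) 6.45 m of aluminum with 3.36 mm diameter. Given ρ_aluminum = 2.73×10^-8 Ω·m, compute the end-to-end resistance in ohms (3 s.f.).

0.467 Ω

Seg 1: A = π(d/2)² = π(1.0900e-03 m)² = 3.733e-06 m²
R_1 = (2.73×10^-8)(40.4)/(3.733e-06) = 0.2955 Ω
Seg 2: A = 4.63 mm² = 4.630e-06 m²
R_2 = (2.73×10^-8)(25.7)/(4.630e-06) = 0.1515 Ω
Seg 3: A = π(d/2)² = π(1.6800e-03 m)² = 8.867e-06 m²
R_3 = (2.73×10^-8)(6.45)/(8.867e-06) = 0.01986 Ω
R_total = R_1 + R_2 + R_3 = 0.467 Ω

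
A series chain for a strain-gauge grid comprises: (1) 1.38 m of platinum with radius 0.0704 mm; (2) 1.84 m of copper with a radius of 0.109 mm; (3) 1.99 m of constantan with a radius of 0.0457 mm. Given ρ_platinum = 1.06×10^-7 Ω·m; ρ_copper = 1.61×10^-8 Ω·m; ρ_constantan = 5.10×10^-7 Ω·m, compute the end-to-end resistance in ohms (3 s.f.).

Seg 1: A = πr² = π(7.0400e-05 m)² = 1.557e-08 m²
R_1 = (1.06×10^-7)(1.38)/(1.557e-08) = 9.395 Ω
Seg 2: A = πr² = π(1.0900e-04 m)² = 3.733e-08 m²
R_2 = (1.61×10^-8)(1.84)/(3.733e-08) = 0.7937 Ω
Seg 3: A = πr² = π(4.5700e-05 m)² = 6.561e-09 m²
R_3 = (5.10×10^-7)(1.99)/(6.561e-09) = 154.7 Ω
R_total = R_1 + R_2 + R_3 = 165 Ω

165 Ω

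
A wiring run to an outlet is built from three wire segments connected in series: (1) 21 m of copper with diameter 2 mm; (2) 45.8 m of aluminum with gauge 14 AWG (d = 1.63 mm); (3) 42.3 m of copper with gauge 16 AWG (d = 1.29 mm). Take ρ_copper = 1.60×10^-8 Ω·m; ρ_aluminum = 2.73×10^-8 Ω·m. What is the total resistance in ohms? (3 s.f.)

1.22 Ω

Seg 1: A = π(d/2)² = π(1.0000e-03 m)² = 3.142e-06 m²
R_1 = (1.60×10^-8)(21)/(3.142e-06) = 0.107 Ω
Seg 2: A = π(1.63/2 mm)² = π(8.1500e-04 m)² = 2.087e-06 m²
R_2 = (2.73×10^-8)(45.8)/(2.087e-06) = 0.5992 Ω
Seg 3: A = π(1.29/2 mm)² = π(6.4500e-04 m)² = 1.307e-06 m²
R_3 = (1.60×10^-8)(42.3)/(1.307e-06) = 0.5178 Ω
R_total = R_1 + R_2 + R_3 = 1.22 Ω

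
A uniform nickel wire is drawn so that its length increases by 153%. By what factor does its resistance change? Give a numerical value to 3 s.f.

6.40

k = 1 + 153/100 = 2.53; volume constant ⇒ A' = A/k, so R' = k²R.
Factor = 6.40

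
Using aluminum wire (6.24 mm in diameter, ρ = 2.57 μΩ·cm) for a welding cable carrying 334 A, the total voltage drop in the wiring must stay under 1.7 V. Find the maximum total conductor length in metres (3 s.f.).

6.06 m

ρ = 2.57 μΩ·cm = 2.57×10^-8 Ω·m
A = π(d/2)² = π(3.1200e-03 m)² = 3.058e-05 m²
L_max = V_max·A/(1·ρI) = (1.7)(3.058e-05)/(2.57×10^-8×334) = 6.06 m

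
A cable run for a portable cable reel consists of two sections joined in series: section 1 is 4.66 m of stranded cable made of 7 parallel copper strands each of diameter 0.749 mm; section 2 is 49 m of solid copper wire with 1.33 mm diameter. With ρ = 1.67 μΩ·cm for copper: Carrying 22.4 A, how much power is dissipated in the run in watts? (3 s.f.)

ρ = 1.67 μΩ·cm = 1.67×10^-8 Ω·m
Section 1: A_strand = π(3.7450e-04)² = 4.406e-07 m²; R₁ = ρL/(N·A_s) = (1.67×10^-8)(4.66)/(7×4.406e-07) = 0.02523 Ω
Section 2: A = π(d/2)² = π(6.6500e-04 m)² = 1.389e-06 m²
R₂ = (1.67×10^-8)(49)/(1.389e-06) = 0.589 Ω
R = R₁ + R₂ = 0.6142 Ω
P = I²R = (22.4)² × 0.6142 = 308 W

308 W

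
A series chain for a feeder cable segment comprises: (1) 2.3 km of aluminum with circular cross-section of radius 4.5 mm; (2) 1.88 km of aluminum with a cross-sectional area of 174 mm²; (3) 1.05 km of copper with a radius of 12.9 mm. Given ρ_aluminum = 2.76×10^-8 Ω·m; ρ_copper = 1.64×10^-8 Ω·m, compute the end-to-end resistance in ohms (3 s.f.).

1.33 Ω

Seg 1: A = πr² = π(4.5000e-03 m)² = 6.362e-05 m²
R_1 = (2.76×10^-8)(2300)/(6.362e-05) = 0.9978 Ω
Seg 2: A = 174 mm² = 1.740e-04 m²
R_2 = (2.76×10^-8)(1880)/(1.740e-04) = 0.2982 Ω
Seg 3: A = πr² = π(1.2900e-02 m)² = 5.228e-04 m²
R_3 = (1.64×10^-8)(1050)/(5.228e-04) = 0.03294 Ω
R_total = R_1 + R_2 + R_3 = 1.33 Ω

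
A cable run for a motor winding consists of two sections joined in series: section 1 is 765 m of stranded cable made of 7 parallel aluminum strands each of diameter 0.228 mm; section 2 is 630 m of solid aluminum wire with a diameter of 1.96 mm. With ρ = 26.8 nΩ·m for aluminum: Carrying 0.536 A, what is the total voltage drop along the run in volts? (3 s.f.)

ρ = 26.8 nΩ·m = 2.68×10^-8 Ω·m
Section 1: A_strand = π(1.1400e-04)² = 4.083e-08 m²; R₁ = ρL/(N·A_s) = (2.68×10^-8)(765)/(7×4.083e-08) = 71.74 Ω
Section 2: A = π(d/2)² = π(9.8000e-04 m)² = 3.017e-06 m²
R₂ = (2.68×10^-8)(630)/(3.017e-06) = 5.596 Ω
R = R₁ + R₂ = 77.33 Ω
V = IR = 0.536 × 77.33 = 41.5 V

41.5 V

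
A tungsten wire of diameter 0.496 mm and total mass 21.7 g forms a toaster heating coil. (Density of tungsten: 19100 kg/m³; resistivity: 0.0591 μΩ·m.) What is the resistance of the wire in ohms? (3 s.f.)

1.80 Ω

ρ = 0.0591 μΩ·m = 5.91×10^-8 Ω·m
A = π(d/2)² = π(2.4800e-04 m)² = 1.9322e-07 m²
L = m/(density·A) = 0.0217/(19100×1.9322e-07) = 5.88 m
R = ρL/A = (5.91×10^-8)(5.88)/(1.9322e-07) = 1.80 Ω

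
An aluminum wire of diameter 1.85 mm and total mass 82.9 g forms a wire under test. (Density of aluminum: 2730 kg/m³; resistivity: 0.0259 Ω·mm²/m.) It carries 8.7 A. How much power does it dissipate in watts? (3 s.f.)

ρ = 0.0259 Ω·mm²/m = 2.59×10^-8 Ω·m
A = π(d/2)² = π(9.2500e-04 m)² = 2.6880e-06 m²
L = m/(density·A) = 0.0829/(2730×2.6880e-06) = 11.3 m
R = ρL/A = (2.59×10^-8)(11.3)/(2.6880e-06) = 0.1088 Ω
P = I²R = (8.7)² × 0.1088 = 8.24 W

8.24 W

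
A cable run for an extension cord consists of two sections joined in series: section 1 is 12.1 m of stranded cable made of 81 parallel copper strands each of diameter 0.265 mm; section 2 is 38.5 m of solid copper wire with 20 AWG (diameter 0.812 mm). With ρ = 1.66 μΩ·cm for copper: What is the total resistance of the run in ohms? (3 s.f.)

1.28 Ω

ρ = 1.66 μΩ·cm = 1.66×10^-8 Ω·m
Section 1: A_strand = π(1.3250e-04)² = 5.515e-08 m²; R₁ = ρL/(N·A_s) = (1.66×10^-8)(12.1)/(81×5.515e-08) = 0.04496 Ω
Section 2: A = π(0.812/2 mm)² = π(4.0600e-04 m)² = 5.178e-07 m²
R₂ = (1.66×10^-8)(38.5)/(5.178e-07) = 1.234 Ω
R = R₁ + R₂ = 1.28 Ω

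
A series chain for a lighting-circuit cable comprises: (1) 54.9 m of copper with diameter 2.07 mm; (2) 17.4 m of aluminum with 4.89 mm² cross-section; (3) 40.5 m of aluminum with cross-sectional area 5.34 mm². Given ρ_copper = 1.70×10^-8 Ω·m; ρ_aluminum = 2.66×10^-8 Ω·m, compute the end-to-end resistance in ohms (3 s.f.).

Seg 1: A = π(d/2)² = π(1.0350e-03 m)² = 3.365e-06 m²
R_1 = (1.70×10^-8)(54.9)/(3.365e-06) = 0.2773 Ω
Seg 2: A = 4.89 mm² = 4.890e-06 m²
R_2 = (2.66×10^-8)(17.4)/(4.890e-06) = 0.09465 Ω
Seg 3: A = 5.34 mm² = 5.340e-06 m²
R_3 = (2.66×10^-8)(40.5)/(5.340e-06) = 0.2017 Ω
R_total = R_1 + R_2 + R_3 = 0.574 Ω

0.574 Ω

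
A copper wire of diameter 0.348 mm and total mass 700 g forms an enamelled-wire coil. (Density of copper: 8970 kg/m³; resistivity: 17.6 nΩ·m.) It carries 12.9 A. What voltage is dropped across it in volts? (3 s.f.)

1960 V

ρ = 17.6 nΩ·m = 1.76×10^-8 Ω·m
A = π(d/2)² = π(1.7400e-04 m)² = 9.5115e-08 m²
L = m/(density·A) = 0.7/(8970×9.5115e-08) = 820.5 m
R = ρL/A = (1.76×10^-8)(820.5)/(9.5115e-08) = 151.8 Ω
V = IR = 12.9 × 151.8 = 1960 V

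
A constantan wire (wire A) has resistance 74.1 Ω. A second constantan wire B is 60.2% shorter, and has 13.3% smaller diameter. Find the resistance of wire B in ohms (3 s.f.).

R ∝ L/d², so R_B/R_A = (1 − 60.2/100) × (1 − 13.3/100)⁻²
= 0.398 × 1.33 = 0.5295
R_B = 0.5295 × 74.1 = 39.2 Ω

39.2 Ω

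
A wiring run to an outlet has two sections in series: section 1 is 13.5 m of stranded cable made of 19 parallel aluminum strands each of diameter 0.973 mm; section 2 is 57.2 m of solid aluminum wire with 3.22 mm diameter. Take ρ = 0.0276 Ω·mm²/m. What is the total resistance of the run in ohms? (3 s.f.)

ρ = 0.0276 Ω·mm²/m = 2.76×10^-8 Ω·m
Section 1: A_strand = π(4.8650e-04)² = 7.436e-07 m²; R₁ = ρL/(N·A_s) = (2.76×10^-8)(13.5)/(19×7.436e-07) = 0.02637 Ω
Section 2: A = π(d/2)² = π(1.6100e-03 m)² = 8.143e-06 m²
R₂ = (2.76×10^-8)(57.2)/(8.143e-06) = 0.1939 Ω
R = R₁ + R₂ = 0.220 Ω

0.220 Ω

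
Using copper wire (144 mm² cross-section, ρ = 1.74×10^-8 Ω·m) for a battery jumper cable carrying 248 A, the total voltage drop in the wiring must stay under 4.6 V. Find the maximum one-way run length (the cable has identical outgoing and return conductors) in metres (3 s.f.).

76.8 m

A = 144 mm² = 1.440e-04 m²
L_max = V_max·A/(2·ρI) = (4.6)(1.440e-04)/(2×1.74×10^-8×248) = 76.8 m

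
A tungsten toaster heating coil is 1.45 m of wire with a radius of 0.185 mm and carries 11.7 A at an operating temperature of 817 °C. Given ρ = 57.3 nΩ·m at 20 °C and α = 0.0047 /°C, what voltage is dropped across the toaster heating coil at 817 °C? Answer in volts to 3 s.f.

ρ = 57.3 nΩ·m = 5.73×10^-8 Ω·m
A = πr² = π(1.8500e-04 m)² = 1.075e-07 m²
R₍20₎ = ρL/A = (5.73×10^-8)(1.45)/(1.075e-07) = 0.7727 Ω
R₍817₎ = R₍20₎(1 + αΔT) = 0.7727 × (1 + 0.0047×797) = 3.667 Ω
V = IR = 11.7 × 3.667 = 42.9 V

42.9 V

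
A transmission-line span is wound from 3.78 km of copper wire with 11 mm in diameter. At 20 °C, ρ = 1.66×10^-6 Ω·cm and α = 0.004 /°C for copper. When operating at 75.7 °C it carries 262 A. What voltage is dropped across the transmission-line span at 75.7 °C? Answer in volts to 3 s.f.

ρ = 1.66×10^-6 Ω·cm = 1.66×10^-8 Ω·m
A = π(d/2)² = π(5.5000e-03 m)² = 9.503e-05 m²
R₍20₎ = ρL/A = (1.66×10^-8)(3780)/(9.503e-05) = 0.6603 Ω
R₍75.7₎ = R₍20₎(1 + αΔT) = 0.6603 × (1 + 0.004×55.7) = 0.8074 Ω
V = IR = 262 × 0.8074 = 212 V

212 V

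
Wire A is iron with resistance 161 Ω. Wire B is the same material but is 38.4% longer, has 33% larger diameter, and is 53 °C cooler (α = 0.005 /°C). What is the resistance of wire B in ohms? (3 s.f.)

92.6 Ω

R ∝ ρL/d² with ρ ∝ (1+αΔT), so R_B/R_A = (1 + 38.4/100) × (1 + 33/100)⁻² × (1 − 0.005×53)
= 1.384 × 0.5653 × 0.735 = 0.5751
R_B = 0.5751 × 161 = 92.6 Ω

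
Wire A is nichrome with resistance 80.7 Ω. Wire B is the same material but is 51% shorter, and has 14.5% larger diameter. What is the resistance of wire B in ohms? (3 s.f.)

30.2 Ω

R ∝ L/d², so R_B/R_A = (1 − 51/100) × (1 + 14.5/100)⁻²
= 0.49 × 0.7628 = 0.3738
R_B = 0.3738 × 80.7 = 30.2 Ω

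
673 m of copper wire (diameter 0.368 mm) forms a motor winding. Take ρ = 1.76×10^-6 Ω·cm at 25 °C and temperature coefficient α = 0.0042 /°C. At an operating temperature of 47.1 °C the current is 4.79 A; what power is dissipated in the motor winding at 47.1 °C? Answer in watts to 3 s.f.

2790 W

ρ = 1.76×10^-6 Ω·cm = 1.76×10^-8 Ω·m
A = π(d/2)² = π(1.8400e-04 m)² = 1.064e-07 m²
R₍25₎ = ρL/A = (1.76×10^-8)(673)/(1.064e-07) = 111.4 Ω
R₍47.1₎ = R₍25₎(1 + αΔT) = 111.4 × (1 + 0.0042×22.1) = 121.7 Ω
P = I²R = (4.79)² × 121.7 = 2790 W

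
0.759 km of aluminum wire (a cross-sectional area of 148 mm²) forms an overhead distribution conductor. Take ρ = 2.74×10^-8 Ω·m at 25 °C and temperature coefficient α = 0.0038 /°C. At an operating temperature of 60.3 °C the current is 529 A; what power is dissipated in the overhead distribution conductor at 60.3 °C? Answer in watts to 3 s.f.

44600 W

A = 148 mm² = 1.480e-04 m²
R₍25₎ = ρL/A = (2.74×10^-8)(759)/(1.480e-04) = 0.1405 Ω
R₍60.3₎ = R₍25₎(1 + αΔT) = 0.1405 × (1 + 0.0038×35.3) = 0.1594 Ω
P = I²R = (529)² × 0.1594 = 44600 W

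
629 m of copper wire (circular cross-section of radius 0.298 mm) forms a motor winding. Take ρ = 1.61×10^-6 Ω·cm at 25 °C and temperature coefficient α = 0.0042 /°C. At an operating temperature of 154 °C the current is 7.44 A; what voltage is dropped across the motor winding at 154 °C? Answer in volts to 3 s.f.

ρ = 1.61×10^-6 Ω·cm = 1.61×10^-8 Ω·m
A = πr² = π(2.9800e-04 m)² = 2.790e-07 m²
R₍25₎ = ρL/A = (1.61×10^-8)(629)/(2.790e-07) = 36.3 Ω
R₍154₎ = R₍25₎(1 + αΔT) = 36.3 × (1 + 0.0042×129) = 55.97 Ω
V = IR = 7.44 × 55.97 = 416 V

416 V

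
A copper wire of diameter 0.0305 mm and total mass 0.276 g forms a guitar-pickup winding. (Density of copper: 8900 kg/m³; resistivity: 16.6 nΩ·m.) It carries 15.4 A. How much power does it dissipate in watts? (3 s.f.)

ρ = 16.6 nΩ·m = 1.66×10^-8 Ω·m
A = π(d/2)² = π(1.5250e-05 m)² = 7.3062e-10 m²
L = m/(density·A) = 2.760×10^-4/(8900×7.3062e-10) = 42.45 m
R = ρL/A = (1.66×10^-8)(42.45)/(7.3062e-10) = 964.4 Ω
P = I²R = (15.4)² × 964.4 = 2.29×10^5 W

2.29×10^5 W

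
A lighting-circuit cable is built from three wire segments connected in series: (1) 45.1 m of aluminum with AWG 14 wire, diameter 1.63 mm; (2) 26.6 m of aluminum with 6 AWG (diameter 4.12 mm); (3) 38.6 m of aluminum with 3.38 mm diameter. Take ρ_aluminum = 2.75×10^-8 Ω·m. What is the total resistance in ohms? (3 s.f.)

Seg 1: A = π(1.63/2 mm)² = π(8.1500e-04 m)² = 2.087e-06 m²
R_1 = (2.75×10^-8)(45.1)/(2.087e-06) = 0.5944 Ω
Seg 2: A = π(4.12/2 mm)² = π(2.0600e-03 m)² = 1.333e-05 m²
R_2 = (2.75×10^-8)(26.6)/(1.333e-05) = 0.05487 Ω
Seg 3: A = π(d/2)² = π(1.6900e-03 m)² = 8.973e-06 m²
R_3 = (2.75×10^-8)(38.6)/(8.973e-06) = 0.1183 Ω
R_total = R_1 + R_2 + R_3 = 0.768 Ω

0.768 Ω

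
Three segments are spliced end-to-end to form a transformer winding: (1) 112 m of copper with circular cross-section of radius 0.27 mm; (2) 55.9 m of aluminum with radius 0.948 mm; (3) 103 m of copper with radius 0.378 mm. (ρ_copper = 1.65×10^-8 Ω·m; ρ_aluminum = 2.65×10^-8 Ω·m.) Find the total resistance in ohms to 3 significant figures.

Seg 1: A = πr² = π(2.7000e-04 m)² = 2.290e-07 m²
R_1 = (1.65×10^-8)(112)/(2.290e-07) = 8.069 Ω
Seg 2: A = πr² = π(9.4800e-04 m)² = 2.823e-06 m²
R_2 = (2.65×10^-8)(55.9)/(2.823e-06) = 0.5247 Ω
Seg 3: A = πr² = π(3.7800e-04 m)² = 4.489e-07 m²
R_3 = (1.65×10^-8)(103)/(4.489e-07) = 3.786 Ω
R_total = R_1 + R_2 + R_3 = 12.4 Ω

12.4 Ω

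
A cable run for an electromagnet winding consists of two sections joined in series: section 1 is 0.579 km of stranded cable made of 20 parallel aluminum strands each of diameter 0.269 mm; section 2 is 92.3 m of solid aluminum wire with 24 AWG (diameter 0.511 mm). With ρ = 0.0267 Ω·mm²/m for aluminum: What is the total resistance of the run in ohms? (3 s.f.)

25.6 Ω

ρ = 0.0267 Ω·mm²/m = 2.67×10^-8 Ω·m
Section 1: A_strand = π(1.3450e-04)² = 5.683e-08 m²; R₁ = ρL/(N·A_s) = (2.67×10^-8)(579)/(20×5.683e-08) = 13.6 Ω
Section 2: A = π(0.511/2 mm)² = π(2.5550e-04 m)² = 2.051e-07 m²
R₂ = (2.67×10^-8)(92.3)/(2.051e-07) = 12.02 Ω
R = R₁ + R₂ = 25.6 Ω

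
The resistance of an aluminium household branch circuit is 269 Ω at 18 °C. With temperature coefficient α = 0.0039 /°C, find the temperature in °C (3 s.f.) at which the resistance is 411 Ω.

R = R₀(1 + α(T − T₀)) ⇒ T = T₀ + (R/R₀ − 1)/α
T = 18 + (411/269 − 1)/0.0039 = 18 + (0.5279)/0.0039 = 153 °C

153 °C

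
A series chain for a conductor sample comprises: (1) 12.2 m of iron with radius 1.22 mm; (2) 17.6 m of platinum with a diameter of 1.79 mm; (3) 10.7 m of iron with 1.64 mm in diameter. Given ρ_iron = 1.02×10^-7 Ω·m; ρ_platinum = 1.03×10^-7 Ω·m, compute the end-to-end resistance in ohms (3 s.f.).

Seg 1: A = πr² = π(1.2200e-03 m)² = 4.676e-06 m²
R_1 = (1.02×10^-7)(12.2)/(4.676e-06) = 0.2661 Ω
Seg 2: A = π(d/2)² = π(8.9500e-04 m)² = 2.516e-06 m²
R_2 = (1.03×10^-7)(17.6)/(2.516e-06) = 0.7204 Ω
Seg 3: A = π(d/2)² = π(8.2000e-04 m)² = 2.112e-06 m²
R_3 = (1.02×10^-7)(10.7)/(2.112e-06) = 0.5167 Ω
R_total = R_1 + R_2 + R_3 = 1.50 Ω

1.50 Ω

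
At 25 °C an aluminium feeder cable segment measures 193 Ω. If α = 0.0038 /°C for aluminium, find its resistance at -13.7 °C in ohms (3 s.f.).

165 Ω

ΔT = -13.7 − 25 = -38.7 °C
R = R₀(1 + αΔT) = 193 × (1 + 0.0038×-38.7) = 193 × 0.8529 = 165 Ω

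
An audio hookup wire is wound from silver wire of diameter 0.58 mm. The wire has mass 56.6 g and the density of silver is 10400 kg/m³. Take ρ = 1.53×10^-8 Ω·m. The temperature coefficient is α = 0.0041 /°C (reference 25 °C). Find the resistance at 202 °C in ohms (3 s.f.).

A = π(d/2)² = π(2.9000e-04 m)² = 2.6421e-07 m²
L = m/(density·A) = 0.0566/(10400×2.6421e-07) = 20.6 m
R = ρL/A = (1.53×10^-8)(20.6)/(2.6421e-07) = 1.193 Ω
R(202 °C) = 1.193 × (1 + 0.0041×177) = 2.06 Ω

2.06 Ω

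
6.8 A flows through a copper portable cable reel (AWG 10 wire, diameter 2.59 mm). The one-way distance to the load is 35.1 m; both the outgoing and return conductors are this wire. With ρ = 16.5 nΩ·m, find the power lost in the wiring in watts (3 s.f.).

ρ = 16.5 nΩ·m = 1.65×10^-8 Ω·m
A = π(2.59/2 mm)² = π(1.2950e-03 m)² = 5.269e-06 m²
Total conductor length (both ways) L = 2 × 35.1 = 70.2 m
R = ρL/A = (1.65×10^-8)(70.2)/(5.269e-06) = 0.2199 Ω
P = I²R = (6.8)² × 0.2199 = 10.2 W

10.2 W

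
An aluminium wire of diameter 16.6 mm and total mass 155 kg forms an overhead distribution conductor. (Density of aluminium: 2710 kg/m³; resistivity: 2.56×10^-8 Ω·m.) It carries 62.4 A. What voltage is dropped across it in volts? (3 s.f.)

A = π(d/2)² = π(8.3000e-03 m)² = 2.1642e-04 m²
L = m/(density·A) = 155/(2710×2.1642e-04) = 264.3 m
R = ρL/A = (2.56×10^-8)(264.3)/(2.1642e-04) = 0.03126 Ω
V = IR = 62.4 × 0.03126 = 1.95 V

1.95 V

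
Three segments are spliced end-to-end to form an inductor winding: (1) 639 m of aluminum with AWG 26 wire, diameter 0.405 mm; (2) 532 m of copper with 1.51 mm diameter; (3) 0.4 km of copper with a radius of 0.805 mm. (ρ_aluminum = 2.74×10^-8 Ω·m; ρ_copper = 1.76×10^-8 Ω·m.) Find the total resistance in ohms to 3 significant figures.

145 Ω

Seg 1: A = π(0.405/2 mm)² = π(2.0250e-04 m)² = 1.288e-07 m²
R_1 = (2.74×10^-8)(639)/(1.288e-07) = 135.9 Ω
Seg 2: A = π(d/2)² = π(7.5500e-04 m)² = 1.791e-06 m²
R_2 = (1.76×10^-8)(532)/(1.791e-06) = 5.229 Ω
Seg 3: A = πr² = π(8.0500e-04 m)² = 2.036e-06 m²
R_3 = (1.76×10^-8)(400)/(2.036e-06) = 3.458 Ω
R_total = R_1 + R_2 + R_3 = 145 Ω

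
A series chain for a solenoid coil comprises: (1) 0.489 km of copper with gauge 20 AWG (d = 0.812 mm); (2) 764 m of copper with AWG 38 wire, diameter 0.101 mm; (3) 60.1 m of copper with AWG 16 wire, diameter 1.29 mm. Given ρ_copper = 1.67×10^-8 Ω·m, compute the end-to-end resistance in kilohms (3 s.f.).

Seg 1: A = π(0.812/2 mm)² = π(4.0600e-04 m)² = 5.178e-07 m²
R_1 = (1.67×10^-8)(489)/(5.178e-07) = 15.77 Ω
Seg 2: A = π(0.101/2 mm)² = π(5.0500e-05 m)² = 8.012e-09 m²
R_2 = (1.67×10^-8)(764)/(8.012e-09) = 1592 Ω
Seg 3: A = π(1.29/2 mm)² = π(6.4500e-04 m)² = 1.307e-06 m²
R_3 = (1.67×10^-8)(60.1)/(1.307e-06) = 0.7679 Ω
R_total = R_1 + R_2 + R_3 = 1.61 kΩ

1.61 kΩ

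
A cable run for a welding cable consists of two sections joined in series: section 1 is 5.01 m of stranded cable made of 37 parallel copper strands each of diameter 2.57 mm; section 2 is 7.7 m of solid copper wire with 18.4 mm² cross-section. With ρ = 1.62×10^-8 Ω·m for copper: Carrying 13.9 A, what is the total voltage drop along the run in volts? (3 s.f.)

0.100 V

Section 1: A_strand = π(1.2850e-03)² = 5.187e-06 m²; R₁ = ρL/(N·A_s) = (1.62×10^-8)(5.01)/(37×5.187e-06) = 4.229×10^-4 Ω
Section 2: A = 18.4 mm² = 1.840e-05 m²
R₂ = (1.62×10^-8)(7.7)/(1.840e-05) = 0.006779 Ω
R = R₁ + R₂ = 0.007202 Ω
V = IR = 13.9 × 0.007202 = 0.100 V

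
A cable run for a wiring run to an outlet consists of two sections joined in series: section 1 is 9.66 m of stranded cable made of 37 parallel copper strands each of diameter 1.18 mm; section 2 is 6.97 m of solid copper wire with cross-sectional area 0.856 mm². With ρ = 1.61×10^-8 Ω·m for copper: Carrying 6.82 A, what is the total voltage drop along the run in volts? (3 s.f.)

0.920 V

Section 1: A_strand = π(5.9000e-04)² = 1.094e-06 m²; R₁ = ρL/(N·A_s) = (1.61×10^-8)(9.66)/(37×1.094e-06) = 0.003844 Ω
Section 2: A = 0.856 mm² = 8.560e-07 m²
R₂ = (1.61×10^-8)(6.97)/(8.560e-07) = 0.1311 Ω
R = R₁ + R₂ = 0.1349 Ω
V = IR = 6.82 × 0.1349 = 0.920 V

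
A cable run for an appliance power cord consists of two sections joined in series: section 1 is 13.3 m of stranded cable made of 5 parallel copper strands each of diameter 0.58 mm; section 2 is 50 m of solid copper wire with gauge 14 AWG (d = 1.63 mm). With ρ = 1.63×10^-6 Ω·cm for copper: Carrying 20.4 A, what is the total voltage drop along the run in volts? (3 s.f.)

11.3 V

ρ = 1.63×10^-6 Ω·cm = 1.63×10^-8 Ω·m
Section 1: A_strand = π(2.9000e-04)² = 2.642e-07 m²; R₁ = ρL/(N·A_s) = (1.63×10^-8)(13.3)/(5×2.642e-07) = 0.1641 Ω
Section 2: A = π(1.63/2 mm)² = π(8.1500e-04 m)² = 2.087e-06 m²
R₂ = (1.63×10^-8)(50)/(2.087e-06) = 0.3906 Ω
R = R₁ + R₂ = 0.5547 Ω
V = IR = 20.4 × 0.5547 = 11.3 V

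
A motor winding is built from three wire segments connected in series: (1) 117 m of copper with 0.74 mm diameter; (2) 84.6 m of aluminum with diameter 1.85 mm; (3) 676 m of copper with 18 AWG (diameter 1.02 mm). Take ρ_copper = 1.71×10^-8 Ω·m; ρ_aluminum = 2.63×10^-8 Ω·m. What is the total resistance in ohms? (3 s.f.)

Seg 1: A = π(d/2)² = π(3.7000e-04 m)² = 4.301e-07 m²
R_1 = (1.71×10^-8)(117)/(4.301e-07) = 4.652 Ω
Seg 2: A = π(d/2)² = π(9.2500e-04 m)² = 2.688e-06 m²
R_2 = (2.63×10^-8)(84.6)/(2.688e-06) = 0.8277 Ω
Seg 3: A = π(1.02/2 mm)² = π(5.1000e-04 m)² = 8.171e-07 m²
R_3 = (1.71×10^-8)(676)/(8.171e-07) = 14.15 Ω
R_total = R_1 + R_2 + R_3 = 19.6 Ω

19.6 Ω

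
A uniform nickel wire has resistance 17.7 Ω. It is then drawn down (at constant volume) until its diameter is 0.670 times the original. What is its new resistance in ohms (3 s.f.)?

Volume constant ⇒ L' = L/r² with r = 0.67. R' = ρL'/A' = ρ(L/r²)/(πr²d₀²/4) = R/r⁴.
R' = 4.963 × 17.7 = 87.8 Ω

87.8 Ω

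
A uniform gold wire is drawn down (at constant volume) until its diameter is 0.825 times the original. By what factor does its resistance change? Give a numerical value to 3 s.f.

2.16

Volume constant ⇒ L' = L/r² with r = 0.825. R' = ρL'/A' = ρ(L/r²)/(πr²d₀²/4) = R/r⁴.
Factor = 2.16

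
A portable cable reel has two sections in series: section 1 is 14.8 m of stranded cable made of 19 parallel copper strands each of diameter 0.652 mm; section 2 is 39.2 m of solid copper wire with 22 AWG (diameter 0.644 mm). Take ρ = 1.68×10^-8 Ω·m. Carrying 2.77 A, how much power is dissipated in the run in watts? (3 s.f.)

15.8 W

Section 1: A_strand = π(3.2600e-04)² = 3.339e-07 m²; R₁ = ρL/(N·A_s) = (1.68×10^-8)(14.8)/(19×3.339e-07) = 0.0392 Ω
Section 2: A = π(0.644/2 mm)² = π(3.2200e-04 m)² = 3.257e-07 m²
R₂ = (1.68×10^-8)(39.2)/(3.257e-07) = 2.022 Ω
R = R₁ + R₂ = 2.061 Ω
P = I²R = (2.77)² × 2.061 = 15.8 W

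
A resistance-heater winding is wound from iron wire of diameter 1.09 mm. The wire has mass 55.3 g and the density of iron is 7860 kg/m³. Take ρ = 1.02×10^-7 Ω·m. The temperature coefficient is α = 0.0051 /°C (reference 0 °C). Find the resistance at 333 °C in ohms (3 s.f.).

2.22 Ω

A = π(d/2)² = π(5.4500e-04 m)² = 9.3313e-07 m²
L = m/(density·A) = 0.0553/(7860×9.3313e-07) = 7.54 m
R = ρL/A = (1.02×10^-7)(7.54)/(9.3313e-07) = 0.8242 Ω
R(333 °C) = 0.8242 × (1 + 0.0051×333) = 2.22 Ω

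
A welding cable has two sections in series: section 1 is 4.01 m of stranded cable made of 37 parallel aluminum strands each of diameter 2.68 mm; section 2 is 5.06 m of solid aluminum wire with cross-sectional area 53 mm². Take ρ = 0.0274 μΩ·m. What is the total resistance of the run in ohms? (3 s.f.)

ρ = 0.0274 μΩ·m = 2.74×10^-8 Ω·m
Section 1: A_strand = π(1.3400e-03)² = 5.641e-06 m²; R₁ = ρL/(N·A_s) = (2.74×10^-8)(4.01)/(37×5.641e-06) = 5.264×10^-4 Ω
Section 2: A = 53 mm² = 5.300e-05 m²
R₂ = (2.74×10^-8)(5.06)/(5.300e-05) = 0.002616 Ω
R = R₁ + R₂ = 0.00314 Ω

0.00314 Ω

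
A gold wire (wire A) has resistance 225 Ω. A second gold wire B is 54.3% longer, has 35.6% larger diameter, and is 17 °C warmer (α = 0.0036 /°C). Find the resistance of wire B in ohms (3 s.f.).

R ∝ ρL/d² with ρ ∝ (1+αΔT), so R_B/R_A = (1 + 54.3/100) × (1 + 35.6/100)⁻² × (1 + 0.0036×17)
= 1.543 × 0.5438 × 1.061 = 0.8905
R_B = 0.8905 × 225 = 200 Ω

200 Ω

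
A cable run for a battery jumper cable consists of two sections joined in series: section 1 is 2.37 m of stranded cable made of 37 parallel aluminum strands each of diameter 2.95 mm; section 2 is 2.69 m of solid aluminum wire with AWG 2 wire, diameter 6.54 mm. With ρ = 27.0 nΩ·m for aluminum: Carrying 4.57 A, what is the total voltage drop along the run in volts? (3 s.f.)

ρ = 27.0 nΩ·m = 2.70×10^-8 Ω·m
Section 1: A_strand = π(1.4750e-03)² = 6.835e-06 m²; R₁ = ρL/(N·A_s) = (2.70×10^-8)(2.37)/(37×6.835e-06) = 2.530×10^-4 Ω
Section 2: A = π(6.54/2 mm)² = π(3.2700e-03 m)² = 3.359e-05 m²
R₂ = (2.70×10^-8)(2.69)/(3.359e-05) = 0.002162 Ω
R = R₁ + R₂ = 0.002415 Ω
V = IR = 4.57 × 0.002415 = 0.0110 V

0.0110 V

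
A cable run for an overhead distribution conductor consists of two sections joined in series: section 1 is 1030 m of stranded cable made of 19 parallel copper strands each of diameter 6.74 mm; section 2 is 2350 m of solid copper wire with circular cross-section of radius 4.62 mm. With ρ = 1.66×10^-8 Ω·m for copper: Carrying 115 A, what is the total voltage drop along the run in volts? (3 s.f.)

69.8 V

Section 1: A_strand = π(3.3700e-03)² = 3.568e-05 m²; R₁ = ρL/(N·A_s) = (1.66×10^-8)(1030)/(19×3.568e-05) = 0.02522 Ω
Section 2: A = πr² = π(4.6200e-03 m)² = 6.706e-05 m²
R₂ = (1.66×10^-8)(2350)/(6.706e-05) = 0.5818 Ω
R = R₁ + R₂ = 0.607 Ω
V = IR = 115 × 0.607 = 69.8 V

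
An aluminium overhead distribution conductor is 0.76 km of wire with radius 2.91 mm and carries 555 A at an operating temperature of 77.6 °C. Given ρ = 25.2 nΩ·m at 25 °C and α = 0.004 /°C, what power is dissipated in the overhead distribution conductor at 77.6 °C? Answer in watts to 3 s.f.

2.68×10^5 W

ρ = 25.2 nΩ·m = 2.52×10^-8 Ω·m
A = πr² = π(2.9100e-03 m)² = 2.660e-05 m²
R₍25₎ = ρL/A = (2.52×10^-8)(760)/(2.660e-05) = 0.7199 Ω
R₍77.6₎ = R₍25₎(1 + αΔT) = 0.7199 × (1 + 0.004×52.6) = 0.8714 Ω
P = I²R = (555)² × 0.8714 = 2.68×10^5 W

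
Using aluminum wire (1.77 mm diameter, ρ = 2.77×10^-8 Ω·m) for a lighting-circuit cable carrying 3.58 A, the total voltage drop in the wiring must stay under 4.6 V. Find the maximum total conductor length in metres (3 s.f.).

A = π(d/2)² = π(8.8500e-04 m)² = 2.461e-06 m²
L_max = V_max·A/(1·ρI) = (4.6)(2.461e-06)/(2.77×10^-8×3.58) = 114 m

114 m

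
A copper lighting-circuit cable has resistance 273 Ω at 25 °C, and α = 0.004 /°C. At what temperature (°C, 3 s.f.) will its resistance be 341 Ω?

87.3 °C

R = R₀(1 + α(T − T₀)) ⇒ T = T₀ + (R/R₀ − 1)/α
T = 25 + (341/273 − 1)/0.004 = 25 + (0.2491)/0.004 = 87.3 °C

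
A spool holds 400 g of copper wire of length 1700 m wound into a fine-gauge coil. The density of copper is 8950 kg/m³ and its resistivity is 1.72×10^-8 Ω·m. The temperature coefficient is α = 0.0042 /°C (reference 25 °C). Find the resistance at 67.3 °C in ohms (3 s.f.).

1310 Ω

A = m/(density·L) = 0.4/(8950×1700) = 2.6290e-08 m²
R = ρL/A = (1.72×10^-8)(1700)/(2.6290e-08) = 1112 Ω
R(67.3 °C) = 1112 × (1 + 0.0042×42.3) = 1310 Ω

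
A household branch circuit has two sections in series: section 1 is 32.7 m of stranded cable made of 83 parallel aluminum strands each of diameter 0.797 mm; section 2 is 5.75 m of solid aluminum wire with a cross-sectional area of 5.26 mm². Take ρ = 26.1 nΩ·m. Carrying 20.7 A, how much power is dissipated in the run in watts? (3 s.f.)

21.1 W

ρ = 26.1 nΩ·m = 2.61×10^-8 Ω·m
Section 1: A_strand = π(3.9850e-04)² = 4.989e-07 m²; R₁ = ρL/(N·A_s) = (2.61×10^-8)(32.7)/(83×4.989e-07) = 0.02061 Ω
Section 2: A = 5.26 mm² = 5.260e-06 m²
R₂ = (2.61×10^-8)(5.75)/(5.260e-06) = 0.02853 Ω
R = R₁ + R₂ = 0.04914 Ω
P = I²R = (20.7)² × 0.04914 = 21.1 W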